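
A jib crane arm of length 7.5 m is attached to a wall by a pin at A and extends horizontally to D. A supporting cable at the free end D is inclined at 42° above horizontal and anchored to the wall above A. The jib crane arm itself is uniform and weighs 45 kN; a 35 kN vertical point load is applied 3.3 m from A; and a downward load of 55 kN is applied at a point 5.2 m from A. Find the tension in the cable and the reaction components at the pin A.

ΣM about A: T·sin42°·7.5 − 45·3.75 − 35·3.3 − 55·5.2 = 0 → T = 570.25/(7.5·0.669131) = 113.63 ≈ 113.6 kN.
ΣF_x = 0: A_x − T·cos42° = 0 → A_x = 113.63 × 0.743145 = 84.44 kN.
ΣF_y = 0: A_y + T·sin42° − 45 − 35 − 55 = 0 → A_y = 135 − 113.63 × 0.669131 = 58.97 kN.

T = 113.6 kN, A_x = 84.44 kN, A_y = 58.97 kN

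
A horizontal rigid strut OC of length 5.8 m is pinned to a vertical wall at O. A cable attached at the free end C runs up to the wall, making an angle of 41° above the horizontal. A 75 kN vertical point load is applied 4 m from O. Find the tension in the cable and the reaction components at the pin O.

ΣM about O: T·sin41°·5.8 − 75·4 = 0 → T = 300/(5.8·0.656059) = 78.8407 ≈ 78.84 kN.
ΣF_x = 0: O_x − T·cos41° = 0 → O_x = 78.8407 × 0.75471 = 59.50 kN.
ΣF_y = 0: O_y + T·sin41° − 75 = 0 → O_y = 75 − 78.8407 × 0.656059 = 23.28 kN.

T = 78.84 kN, O_x = 59.50 kN, O_y = 23.28 kN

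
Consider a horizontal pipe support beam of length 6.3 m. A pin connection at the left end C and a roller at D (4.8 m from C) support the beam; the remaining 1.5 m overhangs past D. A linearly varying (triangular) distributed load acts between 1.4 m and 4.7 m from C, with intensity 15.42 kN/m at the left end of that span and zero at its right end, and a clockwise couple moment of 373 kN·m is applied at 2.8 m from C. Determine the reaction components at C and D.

C_x = 0, C_y = -65.52 kN, D_y = 90.96 kN

Resultant of the triangular load: ½ × 15.42 × 3.3 = 25.443 kN, acting at 2.5 m from C (one-third of the span from the peak).
Taking moments about C: D_y·4.8 − (½·15.42·3.3)·2.5 − 373 = 0 → D_y = 436.6075/4.8 = 90.9599 ≈ 90.96 kN.
ΣF_y = 0: C_y + 90.9599 − ½·15.42·3.3 = 0 → C_y = -65.52 kN.
ΣF_x = 0: no horizontal applied forces, so C_x = 0.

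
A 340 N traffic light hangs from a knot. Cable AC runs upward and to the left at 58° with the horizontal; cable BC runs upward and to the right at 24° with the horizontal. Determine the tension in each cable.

T_AC = 313.7 N, T_BC = 181.9 N

ΣF_x = 0: −T_AC·cos58° + T_BC·cos24° = 0 → T_BC = 0.580069·T_AC.
ΣF_y = 0: T_AC·sin58° + T_BC·sin24° = 340.
Substitute: T_AC·(0.848048 + 0.580069·0.406737) = 340 → T_AC = 313.658 ≈ 313.7 N.
Then T_BC = 0.580069 × 313.658 = 181.9 N.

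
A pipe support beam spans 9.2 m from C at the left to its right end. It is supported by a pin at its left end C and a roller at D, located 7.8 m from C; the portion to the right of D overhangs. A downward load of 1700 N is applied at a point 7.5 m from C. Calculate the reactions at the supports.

Taking moments about C: D_y·7.8 − 1700·7.5 = 0 → D_y = 12750/7.8 = 1634.62 ≈ 1635 N.
ΣF_y = 0: C_y + 1634.62 − 1700 = 0 → C_y = 65.38 N.
ΣF_x = 0: no horizontal applied forces, so C_x = 0.

C_x = 0, C_y = 65.38 N, D_y = 1635 N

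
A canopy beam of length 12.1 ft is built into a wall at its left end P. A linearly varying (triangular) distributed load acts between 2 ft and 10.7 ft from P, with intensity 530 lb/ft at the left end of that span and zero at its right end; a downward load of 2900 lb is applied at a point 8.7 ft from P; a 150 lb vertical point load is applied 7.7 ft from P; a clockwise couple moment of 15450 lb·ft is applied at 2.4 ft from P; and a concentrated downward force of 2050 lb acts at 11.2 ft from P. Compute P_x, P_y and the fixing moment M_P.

P_x = 0, P_y = 7406 lb, M_P = 76090 lb·ft

Resultant of the triangular load: ½ × 530 × 8.7 = 2305.5 lb, acting at 4.9 ft from P (one-third of the span from the peak).
ΣF_x = 0: P_x = 0.
ΣF_y = 0: P_y − ½·530·8.7 − 2900 − 150 − 2050 = 0 → P_y = 7406 lb.
ΣM about P: M_P − (½·530·8.7)·4.9 − 2900·8.7 − 150·7.7 − 15450 − 2050·11.2 = 0 → M_P = 76090 lb·ft.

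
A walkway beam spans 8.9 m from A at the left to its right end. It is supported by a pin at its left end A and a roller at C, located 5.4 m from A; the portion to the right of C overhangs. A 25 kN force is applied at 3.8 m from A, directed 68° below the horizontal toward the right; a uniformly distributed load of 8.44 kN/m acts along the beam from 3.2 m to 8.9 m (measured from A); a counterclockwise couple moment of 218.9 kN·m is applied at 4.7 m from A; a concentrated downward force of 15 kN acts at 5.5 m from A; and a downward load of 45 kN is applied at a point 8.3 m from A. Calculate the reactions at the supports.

A_x = -9.365 kN, A_y = 17.17 kN, C_y = 114.1 kN

Resultant of the distributed load: 8.44 × 5.7 = 48.108 kN at 6.05 m from A.
Taking moments about A: C_y·5.4 − 25·sin68°·3.8 − (8.44·5.7)·6.05 + 218.9 − 15·5.5 − 45·8.3 = 0 → C_y = 616.236/5.4 = 114.118 ≈ 114.1 kN.
ΣF_y = 0: A_y + 114.118 − 25·sin68° − 8.44·5.7 − 15 − 45 = 0 → A_y = 17.17 kN.
ΣF_x = 0: A_x + 25·cos68° = 0 → A_x = -9.365 kN.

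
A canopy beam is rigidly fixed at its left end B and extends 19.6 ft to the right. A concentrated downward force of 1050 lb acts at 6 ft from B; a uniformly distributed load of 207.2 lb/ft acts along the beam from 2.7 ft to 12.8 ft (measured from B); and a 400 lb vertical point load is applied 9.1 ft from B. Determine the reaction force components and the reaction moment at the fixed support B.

B_x = 0, B_y = 3543 lb, M_B = 26160 lb·ft

Resultant of the distributed load: 207.2 × 10.1 = 2092.72 lb at 7.75 ft from B.
ΣF_x = 0: B_x = 0.
ΣF_y = 0: B_y − 1050 − 207.2·10.1 − 400 = 0 → B_y = 3543 lb.
ΣM about B: M_B − 1050·6 − (207.2·10.1)·7.75 − 400·9.1 = 0 → M_B = 26160 lb·ft.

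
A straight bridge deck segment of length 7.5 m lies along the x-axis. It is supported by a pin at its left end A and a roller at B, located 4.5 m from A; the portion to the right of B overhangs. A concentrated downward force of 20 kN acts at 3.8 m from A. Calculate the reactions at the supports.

Taking moments about A: B_y·4.5 − 20·3.8 = 0 → B_y = 76/4.5 = 16.8889 ≈ 16.89 kN.
ΣF_y = 0: A_y + 16.8889 − 20 = 0 → A_y = 3.111 kN.
ΣF_x = 0: no horizontal applied forces, so A_x = 0.

A_x = 0, A_y = 3.111 kN, B_y = 16.89 kN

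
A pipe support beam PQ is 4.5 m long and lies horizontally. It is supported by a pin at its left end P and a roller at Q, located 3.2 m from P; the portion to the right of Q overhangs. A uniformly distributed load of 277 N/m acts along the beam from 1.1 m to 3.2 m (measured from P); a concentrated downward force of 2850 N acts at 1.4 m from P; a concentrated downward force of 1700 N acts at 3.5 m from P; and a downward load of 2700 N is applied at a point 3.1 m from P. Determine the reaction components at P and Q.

P_x = 0, P_y = 1719 N, Q_y = 6113 N

Resultant of the distributed load: 277 × 2.1 = 581.7 N at 2.15 m from P.
Moments about P: Q_y·3.2 − (277·2.1)·2.15 − 2850·1.4 − 1700·3.5 − 2700·3.1 = 0 → Q_y = 19560.655/3.2 = 6112.7 ≈ 6113 N.
ΣF_y = 0: P_y + 6112.7 − 277·2.1 − 2850 − 1700 − 2700 = 0 → P_y = 1719 N.
ΣF_x = 0: no horizontal applied forces, so P_x = 0.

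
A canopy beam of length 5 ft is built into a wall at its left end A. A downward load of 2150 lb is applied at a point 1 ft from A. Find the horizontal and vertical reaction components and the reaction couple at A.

A_x = 0, A_y = 2150 lb, M_A = 2150 lb·ft

ΣF_x = 0: A_x = 0.
ΣF_y = 0: A_y − 2150 = 0 → A_y = 2150 lb.
ΣM about A: M_A − 2150·1 = 0 → M_A = 2150 lb·ft.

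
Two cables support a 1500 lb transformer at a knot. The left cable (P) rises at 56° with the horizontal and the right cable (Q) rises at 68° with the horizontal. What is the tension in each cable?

ΣF_x = 0: −T_P·cos56° + T_Q·cos68° = 0 → T_Q = 1.49275·T_P.
ΣF_y = 0: T_P·sin56° + T_Q·sin68° = 1500.
Substitute: T_P·(0.829038 + 1.49275·0.927184) = 1500 → T_P = 677.785 ≈ 677.8 lb.
Then T_Q = 1.49275 × 677.785 = 1012 lb.

T_P = 677.8 lb, T_Q = 1012 lb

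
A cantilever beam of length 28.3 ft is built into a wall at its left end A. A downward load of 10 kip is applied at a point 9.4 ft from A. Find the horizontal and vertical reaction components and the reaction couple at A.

ΣF_x = 0: A_x = 0.
ΣF_y = 0: A_y − 10 = 0 → A_y = 10.00 kip.
ΣM about A: M_A − 10·9.4 = 0 → M_A = 94.00 kip·ft.

A_x = 0, A_y = 10.00 kip, M_A = 94.00 kip·ft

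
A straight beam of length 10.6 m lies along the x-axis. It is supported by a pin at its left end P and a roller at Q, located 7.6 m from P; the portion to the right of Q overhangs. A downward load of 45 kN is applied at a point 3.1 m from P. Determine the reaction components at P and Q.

P_x = 0, P_y = 26.64 kN, Q_y = 18.36 kN

Taking moments about P: Q_y·7.6 − 45·3.1 = 0 → Q_y = 139.5/7.6 = 18.3553 ≈ 18.36 kN.
ΣF_y = 0: P_y + 18.3553 − 45 = 0 → P_y = 26.64 kN.
ΣF_x = 0: no horizontal applied forces, so P_x = 0.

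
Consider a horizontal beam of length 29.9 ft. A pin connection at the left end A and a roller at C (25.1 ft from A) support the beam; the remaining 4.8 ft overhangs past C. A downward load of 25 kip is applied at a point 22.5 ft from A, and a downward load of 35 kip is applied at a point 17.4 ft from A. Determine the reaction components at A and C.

A_x = 0, A_y = 13.33 kip, C_y = 46.67 kip

Moments about A: C_y·25.1 − 25·22.5 − 35·17.4 = 0 → C_y = 1171.5/25.1 = 46.6733 ≈ 46.67 kip.
ΣF_y = 0: A_y + 46.6733 − 25 − 35 = 0 → A_y = 13.33 kip.
ΣF_x = 0: no horizontal applied forces, so A_x = 0.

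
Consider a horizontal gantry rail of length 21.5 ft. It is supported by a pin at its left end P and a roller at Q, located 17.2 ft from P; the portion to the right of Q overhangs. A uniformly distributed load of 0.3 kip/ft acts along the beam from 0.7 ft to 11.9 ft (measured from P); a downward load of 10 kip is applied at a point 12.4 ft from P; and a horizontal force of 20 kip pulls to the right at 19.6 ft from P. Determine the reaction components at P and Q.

P_x = -20.00 kip, P_y = 4.920 kip, Q_y = 8.440 kip

Resultant of the distributed load: 0.3 × 11.2 = 3.36 kip at 6.3 ft from P.
Taking moments about P: Q_y·17.2 − (0.3·11.2)·6.3 − 10·12.4 = 0 → Q_y = 145.168/17.2 = 8.440 kip.
ΣF_y = 0: P_y + 8.44 − 0.3·11.2 − 10 = 0 → P_y = 4.920 kip.
ΣF_x = 0: P_x + 20 = 0 → P_x = -20.00 kip.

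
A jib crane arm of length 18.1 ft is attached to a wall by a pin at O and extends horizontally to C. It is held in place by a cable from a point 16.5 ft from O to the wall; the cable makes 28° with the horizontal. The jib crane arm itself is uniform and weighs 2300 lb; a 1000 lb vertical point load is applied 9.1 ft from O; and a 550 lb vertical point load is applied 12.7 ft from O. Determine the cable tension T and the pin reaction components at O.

ΣM about O: T·sin28°·16.5 − 2300·9.05 − 1000·9.1 − 550·12.7 = 0 → T = 36900/(16.5·0.469472) = 4763.57 ≈ 4764 lb.
ΣF_x = 0: O_x − T·cos28° = 0 → O_x = 4763.57 × 0.882948 = 4206 lb.
ΣF_y = 0: O_y + T·sin28° − 2300 − 1000 − 550 = 0 → O_y = 3850 − 4763.57 × 0.469472 = 1614 lb.

T = 4764 lb, O_x = 4206 lb, O_y = 1614 lb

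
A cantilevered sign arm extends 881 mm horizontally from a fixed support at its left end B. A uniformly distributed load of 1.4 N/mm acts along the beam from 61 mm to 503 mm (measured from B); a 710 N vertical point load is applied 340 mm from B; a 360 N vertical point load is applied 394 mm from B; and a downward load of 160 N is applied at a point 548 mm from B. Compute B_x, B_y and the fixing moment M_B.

B_x = 0, B_y = 1849 N, M_B = 645400 N·mm

Resultant of the distributed load: 1.4 × 442 = 618.8 N at 282 mm from B.
ΣF_x = 0: B_x = 0.
ΣF_y = 0: B_y − 1.4·442 − 710 − 360 − 160 = 0 → B_y = 1849 N.
ΣM about B: M_B − (1.4·442)·282 − 710·340 − 360·394 − 160·548 = 0 → M_B = 645400 N·mm.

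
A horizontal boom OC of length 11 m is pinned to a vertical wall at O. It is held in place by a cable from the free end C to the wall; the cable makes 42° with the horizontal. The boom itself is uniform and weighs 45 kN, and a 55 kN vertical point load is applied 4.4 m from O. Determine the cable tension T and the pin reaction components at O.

T = 66.50 kN, O_x = 49.42 kN, O_y = 55.50 kN

ΣM about O: T·sin42°·11 − 45·5.5 − 55·4.4 = 0 → T = 489.5/(11·0.669131) = 66.5042 ≈ 66.50 kN.
ΣF_x = 0: O_x − T·cos42° = 0 → O_x = 66.5042 × 0.743145 = 49.42 kN.
ΣF_y = 0: O_y + T·sin42° − 45 − 55 = 0 → O_y = 100 − 66.5042 × 0.669131 = 55.50 kN.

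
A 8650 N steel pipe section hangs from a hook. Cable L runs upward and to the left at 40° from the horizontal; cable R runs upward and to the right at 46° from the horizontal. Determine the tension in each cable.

T_L = 6023 N, T_R = 6642 N

ΣF_x = 0: −T_L·cos40° + T_R·cos46° = 0 → T_R = 1.10276·T_L.
ΣF_y = 0: T_L·sin40° + T_R·sin46° = 8650.
Substitute: T_L·(0.642788 + 1.10276·0.71934) = 8650 → T_L = 6023.48 ≈ 6023 N.
Then T_R = 1.10276 × 6023.48 = 6642 N.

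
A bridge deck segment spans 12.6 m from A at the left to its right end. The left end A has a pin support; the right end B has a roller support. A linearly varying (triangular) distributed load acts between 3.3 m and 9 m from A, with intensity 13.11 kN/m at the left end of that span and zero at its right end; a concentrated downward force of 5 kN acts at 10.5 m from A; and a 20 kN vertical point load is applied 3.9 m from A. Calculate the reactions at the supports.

A_x = 0, A_y = 36.59 kN, B_y = 25.78 kN

Resultant of the triangular load: ½ × 13.11 × 5.7 = 37.3635 kN, acting at 5.2 m from A (one-third of the span from the peak).
Moments about A: B_y·12.6 − (½·13.11·5.7)·5.2 − 5·10.5 − 20·3.9 = 0 → B_y = 324.7902/12.6 = 25.777 ≈ 25.78 kN.
ΣF_y = 0: A_y + 25.777 − ½·13.11·5.7 − 5 − 20 = 0 → A_y = 36.59 kN.
ΣF_x = 0: no horizontal applied forces, so A_x = 0.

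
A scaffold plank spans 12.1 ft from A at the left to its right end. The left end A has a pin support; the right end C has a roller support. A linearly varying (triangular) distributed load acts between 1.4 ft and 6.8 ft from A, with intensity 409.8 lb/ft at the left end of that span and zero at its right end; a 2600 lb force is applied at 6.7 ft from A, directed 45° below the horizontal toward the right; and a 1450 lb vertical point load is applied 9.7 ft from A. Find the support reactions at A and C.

Resultant of the triangular load: ½ × 409.8 × 5.4 = 1106.46 lb, acting at 3.2 ft from A (one-third of the span from the peak).
Taking moments about A: C_y·12.1 − (½·409.8·5.4)·3.2 − 2600·sin45°·6.7 − 1450·9.7 = 0 → C_y = 29923.5/12.1 = 2473.02 ≈ 2473 lb.
ΣF_y = 0: A_y + 2473.02 − ½·409.8·5.4 − 2600·sin45° − 1450 = 0 → A_y = 1922 lb.
ΣF_x = 0: A_x + 2600·cos45° = 0 → A_x = -1838 lb.

A_x = -1838 lb, A_y = 1922 lb, C_y = 2473 lb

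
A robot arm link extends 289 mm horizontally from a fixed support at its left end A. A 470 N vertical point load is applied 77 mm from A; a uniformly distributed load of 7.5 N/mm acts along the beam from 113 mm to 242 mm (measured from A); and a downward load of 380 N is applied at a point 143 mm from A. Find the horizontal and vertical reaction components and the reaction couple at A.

A_x = 0, A_y = 1818 N, M_A = 262300 N·mm

Resultant of the distributed load: 7.5 × 129 = 967.5 N at 177.5 mm from A.
ΣF_x = 0: A_x = 0.
ΣF_y = 0: A_y − 470 − 7.5·129 − 380 = 0 → A_y = 1818 N.
ΣM about A: M_A − 470·77 − (7.5·129)·177.5 − 380·143 = 0 → M_A = 262300 N·mm.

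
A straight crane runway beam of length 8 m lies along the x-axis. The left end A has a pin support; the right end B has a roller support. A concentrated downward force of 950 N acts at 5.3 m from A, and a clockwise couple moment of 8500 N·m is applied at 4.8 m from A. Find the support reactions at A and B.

Taking moments about A: B_y·8 − 950·5.3 − 8500 = 0 → B_y = 13535/8 = 1691.88 ≈ 1692 N.
ΣF_y = 0: A_y + 1691.88 − 950 = 0 → A_y = -741.9 N.
ΣF_x = 0: no horizontal applied forces, so A_x = 0.

A_x = 0, A_y = -741.9 N, B_y = 1692 N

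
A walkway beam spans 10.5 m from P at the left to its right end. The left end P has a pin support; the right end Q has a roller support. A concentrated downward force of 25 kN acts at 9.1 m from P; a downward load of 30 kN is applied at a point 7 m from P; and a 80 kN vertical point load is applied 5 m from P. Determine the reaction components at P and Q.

P_x = 0, P_y = 55.24 kN, Q_y = 79.76 kN

Moments about P: Q_y·10.5 − 25·9.1 − 30·7 − 80·5 = 0 → Q_y = 837.5/10.5 = 79.7619 ≈ 79.76 kN.
ΣF_y = 0: P_y + 79.7619 − 25 − 30 − 80 = 0 → P_y = 55.24 kN.
ΣF_x = 0: no horizontal applied forces, so P_x = 0.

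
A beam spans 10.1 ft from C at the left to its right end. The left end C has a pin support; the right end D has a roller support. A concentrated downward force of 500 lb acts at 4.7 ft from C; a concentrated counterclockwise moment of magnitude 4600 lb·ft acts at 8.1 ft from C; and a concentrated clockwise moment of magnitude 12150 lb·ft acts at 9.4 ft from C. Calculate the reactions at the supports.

C_x = 0, C_y = -480.2 lb, D_y = 980.2 lb

Moments about C: D_y·10.1 − 500·4.7 + 4600 − 12150 = 0 → D_y = 9900/10.1 = 980.198 ≈ 980.2 lb.
ΣF_y = 0: C_y + 980.198 − 500 = 0 → C_y = -480.2 lb.
ΣF_x = 0: no horizontal applied forces, so C_x = 0.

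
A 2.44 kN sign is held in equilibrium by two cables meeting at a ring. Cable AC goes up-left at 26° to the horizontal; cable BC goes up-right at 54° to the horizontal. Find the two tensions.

T_AC = 1.456 kN, T_BC = 2.227 kN

ΣF_x = 0: −T_AC·cos26° + T_BC·cos54° = 0 → T_BC = 1.52912·T_AC.
ΣF_y = 0: T_AC·sin26° + T_BC·sin54° = 2.44.
Substitute: T_AC·(0.438371 + 1.52912·0.809017) = 2.44 → T_AC = 1.45632 ≈ 1.456 kN.
Then T_BC = 1.52912 × 1.45632 = 2.227 kN.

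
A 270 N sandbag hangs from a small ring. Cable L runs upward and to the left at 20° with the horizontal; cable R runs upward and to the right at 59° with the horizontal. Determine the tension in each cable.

ΣF_x = 0: −T_L·cos20° + T_R·cos59° = 0 → T_R = 1.82451·T_L.
ΣF_y = 0: T_L·sin20° + T_R·sin59° = 270.
Substitute: T_L·(0.34202 + 1.82451·0.857167) = 270 → T_L = 141.663 ≈ 141.7 N.
Then T_R = 1.82451 × 141.663 = 258.5 N.

T_L = 141.7 N, T_R = 258.5 N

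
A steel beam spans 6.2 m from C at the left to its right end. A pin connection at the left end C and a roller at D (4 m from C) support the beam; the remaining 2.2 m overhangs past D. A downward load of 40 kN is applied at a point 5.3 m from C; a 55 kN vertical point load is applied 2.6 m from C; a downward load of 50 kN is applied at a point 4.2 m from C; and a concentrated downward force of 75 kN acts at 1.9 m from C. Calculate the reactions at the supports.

C_x = 0, C_y = 43.12 kN, D_y = 176.9 kN

ΣM about C: D_y·4 − 40·5.3 − 55·2.6 − 50·4.2 − 75·1.9 = 0 → D_y = 707.5/4 = 176.875 ≈ 176.9 kN.
ΣF_y = 0: C_y + 176.875 − 40 − 55 − 50 − 75 = 0 → C_y = 43.12 kN.
ΣF_x = 0: no horizontal applied forces, so C_x = 0.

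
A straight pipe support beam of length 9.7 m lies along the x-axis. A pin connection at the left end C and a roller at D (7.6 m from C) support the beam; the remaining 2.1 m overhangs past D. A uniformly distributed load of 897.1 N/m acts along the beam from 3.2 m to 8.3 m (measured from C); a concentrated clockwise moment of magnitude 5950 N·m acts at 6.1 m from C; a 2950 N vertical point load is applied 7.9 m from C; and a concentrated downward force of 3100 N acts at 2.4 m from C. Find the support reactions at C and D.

Resultant of the distributed load: 897.1 × 5.1 = 4575.21 N at 5.75 m from C.
ΣM about C: D_y·7.6 − (897.1·5.1)·5.75 − 5950 − 2950·7.9 − 3100·2.4 = 0 → D_y = 63002.4575/7.6 = 8289.8 ≈ 8290 N.
ΣF_y = 0: C_y + 8289.8 − 897.1·5.1 − 2950 − 3100 = 0 → C_y = 2335 N.
ΣF_x = 0: no horizontal applied forces, so C_x = 0.

C_x = 0, C_y = 2335 N, D_y = 8290 N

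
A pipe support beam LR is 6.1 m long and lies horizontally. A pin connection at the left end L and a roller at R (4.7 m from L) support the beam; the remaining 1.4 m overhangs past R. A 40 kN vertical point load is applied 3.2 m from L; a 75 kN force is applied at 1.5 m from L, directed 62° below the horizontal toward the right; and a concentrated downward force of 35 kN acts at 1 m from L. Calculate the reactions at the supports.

L_x = -35.21 kN, L_y = 85.41 kN, R_y = 55.82 kN

Moments about L: R_y·4.7 − 40·3.2 − 75·sin62°·1.5 − 35·1 = 0 → R_y = 262.332/4.7 = 55.8153 ≈ 55.82 kN.
ΣF_y = 0: L_y + 55.8153 − 40 − 75·sin62° − 35 = 0 → L_y = 85.41 kN.
ΣF_x = 0: L_x + 75·cos62° = 0 → L_x = -35.21 kN.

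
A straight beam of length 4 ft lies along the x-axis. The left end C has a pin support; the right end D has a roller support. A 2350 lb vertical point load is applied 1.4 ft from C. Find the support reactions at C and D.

C_x = 0, C_y = 1528 lb, D_y = 822.5 lb

Taking moments about C: D_y·4 − 2350·1.4 = 0 → D_y = 3290/4 = 822.5 lb.
ΣF_y = 0: C_y + 822.5 − 2350 = 0 → C_y = 1528 lb.
ΣF_x = 0: no horizontal applied forces, so C_x = 0.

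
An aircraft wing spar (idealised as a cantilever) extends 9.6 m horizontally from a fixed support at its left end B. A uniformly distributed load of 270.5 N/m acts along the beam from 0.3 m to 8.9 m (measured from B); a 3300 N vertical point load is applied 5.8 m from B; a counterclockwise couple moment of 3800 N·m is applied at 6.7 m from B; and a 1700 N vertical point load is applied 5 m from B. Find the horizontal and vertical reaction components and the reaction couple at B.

B_x = 0, B_y = 7326 N, M_B = 34540 N·m

Resultant of the distributed load: 270.5 × 8.6 = 2326.3 N at 4.6 m from B.
ΣF_x = 0: B_x = 0.
ΣF_y = 0: B_y − 270.5·8.6 − 3300 − 1700 = 0 → B_y = 7326 N.
ΣM about B: M_B − (270.5·8.6)·4.6 − 3300·5.8 + 3800 − 1700·5 = 0 → M_B = 34540 N·m.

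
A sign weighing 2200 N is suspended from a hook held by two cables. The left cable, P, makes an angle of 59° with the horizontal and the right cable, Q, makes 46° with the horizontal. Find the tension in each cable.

T_P = 1582 N, T_Q = 1173 N

ΣF_x = 0: −T_P·cos59° + T_Q·cos46° = 0 → T_Q = 0.741426·T_P.
ΣF_y = 0: T_P·sin59° + T_Q·sin46° = 2200.
Substitute: T_P·(0.857167 + 0.741426·0.71934) = 2200 → T_P = 1582.16 ≈ 1582 N.
Then T_Q = 0.741426 × 1582.16 = 1173 N.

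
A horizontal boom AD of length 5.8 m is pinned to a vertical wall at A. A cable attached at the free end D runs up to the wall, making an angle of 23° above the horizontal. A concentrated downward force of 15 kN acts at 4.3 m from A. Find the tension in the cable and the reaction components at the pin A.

ΣM about A: T·sin23°·5.8 − 15·4.3 = 0 → T = 64.5/(5.8·0.390731) = 28.4612 ≈ 28.46 kN.
ΣF_x = 0: A_x − T·cos23° = 0 → A_x = 28.4612 × 0.920505 = 26.20 kN.
ΣF_y = 0: A_y + T·sin23° − 15 = 0 → A_y = 15 − 28.4612 × 0.390731 = 3.879 kN.

T = 28.46 kN, A_x = 26.20 kN, A_y = 3.879 kN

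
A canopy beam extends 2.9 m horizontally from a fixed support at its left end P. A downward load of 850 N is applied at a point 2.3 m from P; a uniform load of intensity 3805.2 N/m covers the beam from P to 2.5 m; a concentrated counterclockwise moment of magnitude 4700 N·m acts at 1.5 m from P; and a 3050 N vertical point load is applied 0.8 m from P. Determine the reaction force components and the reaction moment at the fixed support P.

P_x = 0, P_y = 13410 N, M_P = 11590 N·m

Resultant of the distributed load: 3805.2 × 2.5 = 9513 N at 1.25 m from P.
ΣF_x = 0: P_x = 0.
ΣF_y = 0: P_y − 850 − 3805.2·2.5 − 3050 = 0 → P_y = 13410 N.
ΣM about P: M_P − 850·2.3 − (3805.2·2.5)·1.25 + 4700 − 3050·0.8 = 0 → M_P = 11590 N·m.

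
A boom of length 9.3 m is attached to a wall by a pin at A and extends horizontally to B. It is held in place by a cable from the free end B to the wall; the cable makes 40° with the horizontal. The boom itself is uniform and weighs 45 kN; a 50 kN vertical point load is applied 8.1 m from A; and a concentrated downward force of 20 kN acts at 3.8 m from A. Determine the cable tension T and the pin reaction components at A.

T = 115.5 kN, A_x = 88.45 kN, A_y = 40.78 kN

ΣM about A: T·sin40°·9.3 − 45·4.65 − 50·8.1 − 20·3.8 = 0 → T = 690.25/(9.3·0.642788) = 115.466 ≈ 115.5 kN.
ΣF_x = 0: A_x − T·cos40° = 0 → A_x = 115.466 × 0.766044 = 88.45 kN.
ΣF_y = 0: A_y + T·sin40° − 45 − 50 − 20 = 0 → A_y = 115 − 115.466 × 0.642788 = 40.78 kN.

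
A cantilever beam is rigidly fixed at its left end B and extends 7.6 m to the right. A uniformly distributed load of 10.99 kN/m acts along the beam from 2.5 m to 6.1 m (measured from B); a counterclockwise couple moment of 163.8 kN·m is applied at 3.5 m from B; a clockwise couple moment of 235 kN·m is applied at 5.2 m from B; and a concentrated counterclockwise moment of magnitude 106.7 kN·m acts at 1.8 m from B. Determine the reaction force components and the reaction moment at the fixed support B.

B_x = 0, B_y = 39.56 kN, M_B = 134.6 kN·m

Resultant of the distributed load: 10.99 × 3.6 = 39.564 kN at 4.3 m from B.
ΣF_x = 0: B_x = 0.
ΣF_y = 0: B_y − 10.99·3.6 = 0 → B_y = 39.56 kN.
ΣM about B: M_B − (10.99·3.6)·4.3 + 163.8 − 235 + 106.7 = 0 → M_B = 134.6 kN·m.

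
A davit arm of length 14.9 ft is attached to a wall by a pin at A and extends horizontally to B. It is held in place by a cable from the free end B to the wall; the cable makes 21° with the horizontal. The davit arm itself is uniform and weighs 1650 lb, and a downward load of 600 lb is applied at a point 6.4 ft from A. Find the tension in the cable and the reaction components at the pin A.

T = 3021 lb, A_x = 2821 lb, A_y = 1167 lb

ΣM about A: T·sin21°·14.9 − 1650·7.45 − 600·6.4 = 0 → T = 16132.5/(14.9·0.358368) = 3021.25 ≈ 3021 lb.
ΣF_x = 0: A_x − T·cos21° = 0 → A_x = 3021.25 × 0.93358 = 2821 lb.
ΣF_y = 0: A_y + T·sin21° − 1650 − 600 = 0 → A_y = 2250 − 3021.25 × 0.358368 = 1167 lb.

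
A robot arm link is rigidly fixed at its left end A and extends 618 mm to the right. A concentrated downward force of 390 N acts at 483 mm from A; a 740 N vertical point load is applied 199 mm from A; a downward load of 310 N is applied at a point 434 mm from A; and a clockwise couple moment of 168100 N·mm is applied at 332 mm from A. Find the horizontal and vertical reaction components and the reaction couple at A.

A_x = 0, A_y = 1440 N, M_A = 638300 N·mm

ΣF_x = 0: A_x = 0.
ΣF_y = 0: A_y − 390 − 740 − 310 = 0 → A_y = 1440 N.
ΣM about A: M_A − 390·483 − 740·199 − 310·434 − 168100 = 0 → M_A = 638300 N·mm.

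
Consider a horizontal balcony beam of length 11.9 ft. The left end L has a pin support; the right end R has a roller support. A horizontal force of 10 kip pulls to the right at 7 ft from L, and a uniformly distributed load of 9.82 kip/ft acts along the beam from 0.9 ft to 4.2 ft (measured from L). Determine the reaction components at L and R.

L_x = -10.00 kip, L_y = 25.46 kip, R_y = 6.944 kip

Resultant of the distributed load: 9.82 × 3.3 = 32.406 kip at 2.55 ft from L.
Taking moments about L: R_y·11.9 − (9.82·3.3)·2.55 = 0 → R_y = 82.6353/11.9 = 6.94414 ≈ 6.944 kip.
ΣF_y = 0: L_y + 6.94414 − 9.82·3.3 = 0 → L_y = 25.46 kip.
ΣF_x = 0: L_x + 10 = 0 → L_x = -10.00 kip.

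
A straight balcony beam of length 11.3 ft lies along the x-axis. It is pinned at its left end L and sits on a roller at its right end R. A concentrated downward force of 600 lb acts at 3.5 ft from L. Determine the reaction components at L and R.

L_x = 0, L_y = 414.2 lb, R_y = 185.8 lb

Moments about L: R_y·11.3 − 600·3.5 = 0 → R_y = 2100/11.3 = 185.841 ≈ 185.8 lb.
ΣF_y = 0: L_y + 185.841 − 600 = 0 → L_y = 414.2 lb.
ΣF_x = 0: no horizontal applied forces, so L_x = 0.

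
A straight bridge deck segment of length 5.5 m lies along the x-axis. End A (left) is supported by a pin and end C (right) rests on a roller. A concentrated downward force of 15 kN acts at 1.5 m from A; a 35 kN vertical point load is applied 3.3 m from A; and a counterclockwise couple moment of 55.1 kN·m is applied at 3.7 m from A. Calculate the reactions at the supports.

Moments about A: C_y·5.5 − 15·1.5 − 35·3.3 + 55.1 = 0 → C_y = 82.9/5.5 = 15.0727 ≈ 15.07 kN.
ΣF_y = 0: A_y + 15.0727 − 15 − 35 = 0 → A_y = 34.93 kN.
ΣF_x = 0: no horizontal applied forces, so A_x = 0.

A_x = 0, A_y = 34.93 kN, C_y = 15.07 kN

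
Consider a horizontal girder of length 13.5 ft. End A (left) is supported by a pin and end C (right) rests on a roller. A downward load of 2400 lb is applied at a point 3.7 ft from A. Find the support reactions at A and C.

A_x = 0, A_y = 1742 lb, C_y = 657.8 lb

Moments about A: C_y·13.5 − 2400·3.7 = 0 → C_y = 8880/13.5 = 657.778 ≈ 657.8 lb.
ΣF_y = 0: A_y + 657.778 − 2400 = 0 → A_y = 1742 lb.
ΣF_x = 0: no horizontal applied forces, so A_x = 0.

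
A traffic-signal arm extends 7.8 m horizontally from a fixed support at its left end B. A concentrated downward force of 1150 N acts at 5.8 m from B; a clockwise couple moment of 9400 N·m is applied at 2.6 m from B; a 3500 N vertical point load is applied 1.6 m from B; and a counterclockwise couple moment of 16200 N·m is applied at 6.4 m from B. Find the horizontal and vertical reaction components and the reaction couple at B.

ΣF_x = 0: B_x = 0.
ΣF_y = 0: B_y − 1150 − 3500 = 0 → B_y = 4650 N.
ΣM about B: M_B − 1150·5.8 − 9400 − 3500·1.6 + 16200 = 0 → M_B = 5470 N·m.

B_x = 0, B_y = 4650 N, M_B = 5470 N·m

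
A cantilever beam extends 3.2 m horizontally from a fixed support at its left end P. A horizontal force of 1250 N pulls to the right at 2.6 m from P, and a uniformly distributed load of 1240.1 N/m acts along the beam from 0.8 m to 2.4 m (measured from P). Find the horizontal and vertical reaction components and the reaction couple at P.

Resultant of the distributed load: 1240.1 × 1.6 = 1984.16 N at 1.6 m from P.
ΣF_x = 0: P_x + 1250 = 0 → P_x = -1250 N.
ΣF_y = 0: P_y − 1240.1·1.6 = 0 → P_y = 1984 N.
ΣM about P: M_P − (1240.1·1.6)·1.6 = 0 → M_P = 3175 N·m.

P_x = -1250 N, P_y = 1984 N, M_P = 3175 N·m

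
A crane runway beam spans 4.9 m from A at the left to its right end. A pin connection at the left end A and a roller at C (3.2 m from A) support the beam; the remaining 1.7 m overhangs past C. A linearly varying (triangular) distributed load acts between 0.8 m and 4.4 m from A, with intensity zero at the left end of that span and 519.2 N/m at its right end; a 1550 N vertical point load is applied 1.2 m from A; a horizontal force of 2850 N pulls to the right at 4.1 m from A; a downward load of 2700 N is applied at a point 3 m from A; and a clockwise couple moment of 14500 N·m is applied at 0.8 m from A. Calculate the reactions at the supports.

Resultant of the triangular load: ½ × 519.2 × 3.6 = 934.56 N, acting at 3.2 m from A (one-third of the span from the peak).
ΣM about A: C_y·3.2 − (½·519.2·3.6)·3.2 − 1550·1.2 − 2700·3 − 14500 = 0 → C_y = 27450.592/3.2 = 8578.31 ≈ 8578 N.
ΣF_y = 0: A_y + 8578.31 − ½·519.2·3.6 − 1550 − 2700 = 0 → A_y = -3394 N.
ΣF_x = 0: A_x + 2850 = 0 → A_x = -2850 N.

A_x = -2850 N, A_y = -3394 N, C_y = 8578 N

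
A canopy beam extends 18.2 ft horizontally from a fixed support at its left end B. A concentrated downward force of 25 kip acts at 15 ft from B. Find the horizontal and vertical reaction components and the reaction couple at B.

B_x = 0, B_y = 25.00 kip, M_B = 375.0 kip·ft

ΣF_x = 0: B_x = 0.
ΣF_y = 0: B_y − 25 = 0 → B_y = 25.00 kip.
ΣM about B: M_B − 25·15 = 0 → M_B = 375.0 kip·ft.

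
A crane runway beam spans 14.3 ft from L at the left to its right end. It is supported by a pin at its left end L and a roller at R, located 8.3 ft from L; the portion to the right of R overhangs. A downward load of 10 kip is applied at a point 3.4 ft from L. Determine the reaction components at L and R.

L_x = 0, L_y = 5.904 kip, R_y = 4.096 kip

ΣM about L: R_y·8.3 − 10·3.4 = 0 → R_y = 34/8.3 = 4.09639 ≈ 4.096 kip.
ΣF_y = 0: L_y + 4.09639 − 10 = 0 → L_y = 5.904 kip.
ΣF_x = 0: no horizontal applied forces, so L_x = 0.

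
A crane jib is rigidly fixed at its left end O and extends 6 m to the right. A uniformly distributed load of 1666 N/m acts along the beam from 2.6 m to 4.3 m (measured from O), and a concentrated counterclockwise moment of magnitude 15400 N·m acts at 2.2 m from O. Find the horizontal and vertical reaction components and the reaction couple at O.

O_x = 0, O_y = 2832 N, M_O = -5629 N·m

Resultant of the distributed load: 1666 × 1.7 = 2832.2 N at 3.45 m from O.
ΣF_x = 0: O_x = 0.
ΣF_y = 0: O_y − 1666·1.7 = 0 → O_y = 2832 N.
ΣM about O: M_O − (1666·1.7)·3.45 + 15400 = 0 → M_O = -5629 N·m.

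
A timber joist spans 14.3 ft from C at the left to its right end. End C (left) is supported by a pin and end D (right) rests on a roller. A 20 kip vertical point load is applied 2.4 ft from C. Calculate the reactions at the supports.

ΣM about C: D_y·14.3 − 20·2.4 = 0 → D_y = 48/14.3 = 3.35664 ≈ 3.357 kip.
ΣF_y = 0: C_y + 3.35664 − 20 = 0 → C_y = 16.64 kip.
ΣF_x = 0: no horizontal applied forces, so C_x = 0.

C_x = 0, C_y = 16.64 kip, D_y = 3.357 kip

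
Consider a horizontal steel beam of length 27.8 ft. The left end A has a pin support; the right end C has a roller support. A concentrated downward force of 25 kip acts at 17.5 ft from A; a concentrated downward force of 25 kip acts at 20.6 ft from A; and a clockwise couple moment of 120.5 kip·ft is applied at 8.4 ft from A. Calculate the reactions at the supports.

Moments about A: C_y·27.8 − 25·17.5 − 25·20.6 − 120.5 = 0 → C_y = 1073/27.8 = 38.5971 ≈ 38.60 kip.
ΣF_y = 0: A_y + 38.5971 − 25 − 25 = 0 → A_y = 11.40 kip.
ΣF_x = 0: no horizontal applied forces, so A_x = 0.

A_x = 0, A_y = 11.40 kip, C_y = 38.60 kip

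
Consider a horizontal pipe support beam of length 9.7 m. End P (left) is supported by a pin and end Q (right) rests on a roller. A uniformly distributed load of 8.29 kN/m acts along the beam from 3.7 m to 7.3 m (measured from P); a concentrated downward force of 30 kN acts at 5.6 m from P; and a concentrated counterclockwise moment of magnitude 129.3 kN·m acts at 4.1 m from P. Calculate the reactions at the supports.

Resultant of the distributed load: 8.29 × 3.6 = 29.844 kN at 5.5 m from P.
Taking moments about P: Q_y·9.7 − (8.29·3.6)·5.5 − 30·5.6 + 129.3 = 0 → Q_y = 202.842/9.7 = 20.9115 ≈ 20.91 kN.
ΣF_y = 0: P_y + 20.9115 − 8.29·3.6 − 30 = 0 → P_y = 38.93 kN.
ΣF_x = 0: no horizontal applied forces, so P_x = 0.

P_x = 0, P_y = 38.93 kN, Q_y = 20.91 kN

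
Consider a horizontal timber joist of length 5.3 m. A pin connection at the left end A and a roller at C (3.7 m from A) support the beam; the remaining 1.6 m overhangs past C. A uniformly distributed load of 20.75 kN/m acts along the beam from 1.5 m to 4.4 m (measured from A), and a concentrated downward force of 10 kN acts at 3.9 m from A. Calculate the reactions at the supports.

Resultant of the distributed load: 20.75 × 2.9 = 60.175 kN at 2.95 m from A.
Moments about A: C_y·3.7 − (20.75·2.9)·2.95 − 10·3.9 = 0 → C_y = 216.51625/3.7 = 58.5179 ≈ 58.52 kN.
ΣF_y = 0: A_y + 58.5179 − 20.75·2.9 − 10 = 0 → A_y = 11.66 kN.
ΣF_x = 0: no horizontal applied forces, so A_x = 0.

A_x = 0, A_y = 11.66 kN, C_y = 58.52 kN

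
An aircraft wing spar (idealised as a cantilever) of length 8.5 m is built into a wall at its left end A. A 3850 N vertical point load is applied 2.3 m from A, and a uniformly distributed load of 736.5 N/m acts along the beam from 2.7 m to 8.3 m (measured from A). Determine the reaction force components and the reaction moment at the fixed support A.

Resultant of the distributed load: 736.5 × 5.6 = 4124.4 N at 5.5 m from A.
ΣF_x = 0: A_x = 0.
ΣF_y = 0: A_y − 3850 − 736.5·5.6 = 0 → A_y = 7974 N.
ΣM about A: M_A − 3850·2.3 − (736.5·5.6)·5.5 = 0 → M_A = 31540 N·m.

A_x = 0, A_y = 7974 N, M_A = 31540 N·m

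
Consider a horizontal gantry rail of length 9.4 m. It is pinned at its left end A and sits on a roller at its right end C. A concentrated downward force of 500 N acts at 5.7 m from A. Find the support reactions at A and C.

Moments about A: C_y·9.4 − 500·5.7 = 0 → C_y = 2850/9.4 = 303.191 ≈ 303.2 N.
ΣF_y = 0: A_y + 303.191 − 500 = 0 → A_y = 196.8 N.
ΣF_x = 0: no horizontal applied forces, so A_x = 0.

A_x = 0, A_y = 196.8 N, C_y = 303.2 N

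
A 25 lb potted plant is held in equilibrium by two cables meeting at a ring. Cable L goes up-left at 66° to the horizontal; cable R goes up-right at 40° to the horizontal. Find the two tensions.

ΣF_x = 0: −T_L·cos66° + T_R·cos40° = 0 → T_R = 0.530957·T_L.
ΣF_y = 0: T_L·sin66° + T_R·sin40° = 25.
Substitute: T_L·(0.913545 + 0.530957·0.642788) = 25 → T_L = 19.9229 ≈ 19.92 lb.
Then T_R = 0.530957 × 19.9229 = 10.58 lb.

T_L = 19.92 lb, T_R = 10.58 lb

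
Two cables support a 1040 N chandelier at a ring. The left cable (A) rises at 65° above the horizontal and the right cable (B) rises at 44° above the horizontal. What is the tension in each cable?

T_A = 791.2 N, T_B = 464.8 N

ΣF_x = 0: −T_A·cos65° + T_B·cos44° = 0 → T_B = 0.587509·T_A.
ΣF_y = 0: T_A·sin65° + T_B·sin44° = 1040.
Substitute: T_A·(0.906308 + 0.587509·0.694658) = 1040 → T_A = 791.22 ≈ 791.2 N.
Then T_B = 0.587509 × 791.22 = 464.8 N.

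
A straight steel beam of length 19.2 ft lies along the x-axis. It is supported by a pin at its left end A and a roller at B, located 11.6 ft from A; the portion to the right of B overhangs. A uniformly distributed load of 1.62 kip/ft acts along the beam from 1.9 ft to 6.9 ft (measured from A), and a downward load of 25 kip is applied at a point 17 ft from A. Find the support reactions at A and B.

Resultant of the distributed load: 1.62 × 5 = 8.1 kip at 4.4 ft from A.
ΣM about A: B_y·11.6 − (1.62·5)·4.4 − 25·17 = 0 → B_y = 460.64/11.6 = 39.7103 ≈ 39.71 kip.
ΣF_y = 0: A_y + 39.7103 − 1.62·5 − 25 = 0 → A_y = -6.610 kip.
ΣF_x = 0: no horizontal applied forces, so A_x = 0.

A_x = 0, A_y = -6.610 kip, B_y = 39.71 kip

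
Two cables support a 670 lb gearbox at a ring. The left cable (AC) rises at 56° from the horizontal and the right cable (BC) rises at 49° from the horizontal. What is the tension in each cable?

T_AC = 455.1 lb, T_BC = 387.9 lb

ΣF_x = 0: −T_AC·cos56° + T_BC·cos49° = 0 → T_BC = 0.852352·T_AC.
ΣF_y = 0: T_AC·sin56° + T_BC·sin49° = 670.
Substitute: T_AC·(0.829038 + 0.852352·0.75471) = 670 → T_AC = 455.065 ≈ 455.1 lb.
Then T_BC = 0.852352 × 455.065 = 387.9 lb.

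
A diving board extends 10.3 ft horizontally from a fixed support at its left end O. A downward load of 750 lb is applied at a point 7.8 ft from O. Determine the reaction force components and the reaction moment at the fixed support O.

O_x = 0, O_y = 750.0 lb, M_O = 5850 lb·ft

ΣF_x = 0: O_x = 0.
ΣF_y = 0: O_y − 750 = 0 → O_y = 750.0 lb.
ΣM about O: M_O − 750·7.8 = 0 → M_O = 5850 lb·ft.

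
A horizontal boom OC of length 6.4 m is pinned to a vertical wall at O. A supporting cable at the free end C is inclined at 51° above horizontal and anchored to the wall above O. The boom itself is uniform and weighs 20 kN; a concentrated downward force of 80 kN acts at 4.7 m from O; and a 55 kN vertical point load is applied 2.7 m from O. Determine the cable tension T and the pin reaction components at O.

T = 118.3 kN, O_x = 74.46 kN, O_y = 63.05 kN

ΣM about O: T·sin51°·6.4 − 20·3.2 − 80·4.7 − 55·2.7 = 0 → T = 588.5/(6.4·0.777146) = 118.322 ≈ 118.3 kN.
ΣF_x = 0: O_x − T·cos51° = 0 → O_x = 118.322 × 0.62932 = 74.46 kN.
ΣF_y = 0: O_y + T·sin51° − 20 − 80 − 55 = 0 → O_y = 155 − 118.322 × 0.777146 = 63.05 kN.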